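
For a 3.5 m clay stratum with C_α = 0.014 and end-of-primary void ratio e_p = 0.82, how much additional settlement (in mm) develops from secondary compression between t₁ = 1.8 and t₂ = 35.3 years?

Secondary compression: S_s = C_α·H/(1+e_p)·log₁₀(t₂/t₁)
S_s = 0.014×3.5/(1+0.82)×log₁₀(35.3/1.8)
    = 0.02692 × 1.293 = 0.0348 m

S_s ≈ 34.8 mm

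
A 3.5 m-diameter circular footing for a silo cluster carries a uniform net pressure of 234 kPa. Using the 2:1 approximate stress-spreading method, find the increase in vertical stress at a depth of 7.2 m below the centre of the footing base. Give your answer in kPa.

Δσ_z ≈ 25 kPa

By the 2:1 method the load spreads at 1 horizontal : 2 vertical, so at depth z the loaded area has grown by z in each plan dimension:
Δσ ≈ qD²/(D+z)² = 234×3.5²/(3.5+7.2)² = 25.037 kPa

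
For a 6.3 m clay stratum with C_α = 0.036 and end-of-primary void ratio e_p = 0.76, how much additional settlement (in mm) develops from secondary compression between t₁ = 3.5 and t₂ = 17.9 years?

S_s ≈ 91.3 mm

Secondary compression: S_s = C_α·H/(1+e_p)·log₁₀(t₂/t₁)
S_s = 0.036×6.3/(1+0.76)×log₁₀(17.9/3.5)
    = 0.1289 × 0.7088 = 0.09134 m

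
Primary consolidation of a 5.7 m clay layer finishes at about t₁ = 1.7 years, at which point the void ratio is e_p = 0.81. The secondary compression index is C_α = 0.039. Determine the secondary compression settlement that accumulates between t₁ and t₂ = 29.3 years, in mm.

S_s ≈ 152 mm

Secondary compression: S_s = C_α·H/(1+e_p)·log₁₀(t₂/t₁)
S_s = 0.039×5.7/(1+0.81)×log₁₀(29.3/1.7)
    = 0.1228 × 1.236 = 0.1519 m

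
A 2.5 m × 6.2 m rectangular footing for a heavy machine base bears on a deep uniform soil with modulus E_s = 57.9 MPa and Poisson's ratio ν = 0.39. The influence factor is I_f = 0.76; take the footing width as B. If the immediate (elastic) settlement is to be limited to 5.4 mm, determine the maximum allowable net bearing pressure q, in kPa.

E_s = 57.9 MPa = 57900 kPa.
S_e = q·B·(1−ν²)/E_s · I_f  ⇒  q = S_e·E_s / (B·(1−ν²)·I_f).
q = 0.0054 × 57900 / (2.5 × 0.8479 × 0.76) = 194.1 kPa

q ≈ 194 kPa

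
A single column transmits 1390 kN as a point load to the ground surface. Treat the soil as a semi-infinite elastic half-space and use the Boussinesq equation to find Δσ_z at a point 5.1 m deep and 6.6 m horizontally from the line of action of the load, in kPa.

Boussinesq vertical stress below a point load on an elastic half-space:
Δσ_z = 3P/(2πz²) · [1 + (r/z)²]^(−5/2)
r/z = 6.6/5.1 = 1.2941; [1+(r/z)²]^(−5/2) = 0.085466.
Δσ_z = 3×1390/(2π×5.1²) × 0.085466 = 25.516 × 0.085466 = 2.181 kPa

Δσ_z ≈ 2.18 kPa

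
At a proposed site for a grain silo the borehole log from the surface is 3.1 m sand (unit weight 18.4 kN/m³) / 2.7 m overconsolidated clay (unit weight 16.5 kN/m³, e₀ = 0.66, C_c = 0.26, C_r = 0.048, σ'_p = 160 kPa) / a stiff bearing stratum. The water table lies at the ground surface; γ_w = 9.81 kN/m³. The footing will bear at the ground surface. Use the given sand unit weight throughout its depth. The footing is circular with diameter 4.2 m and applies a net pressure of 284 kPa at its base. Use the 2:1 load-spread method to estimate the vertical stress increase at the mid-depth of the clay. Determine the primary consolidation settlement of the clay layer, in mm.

S_c ≈ 35.8 mm

Mid-depth of clay below the ground surface: z = 3.1 + 2.7/2 = 4.45 m.
Total vertical stress at mid-clay: σ_v = 18.4×3.1 + 16.5×1.35 = 79.315 kPa.
Pore pressure: u = 9.81×(4.45 − 0) = 43.655 kPa.
Initial effective stress: σ'_0 = σ_v − u = 79.315 − 43.655 = 35.66 kPa.
Stress increase at mid-clay by the 2:1 spreading method:
Δσ ≈ qD²/(D+z)² = 284×4.2²/(4.2+4.45)² = 66.955 kPa
Final effective stress: σ'_f = 35.66 + 66.955 = 102.61 kPa.
σ'_f = 102.61 ≤ σ'_p = 160 kPa, so the clay remains overconsolidated and only the recompression index applies:
S_c = C_r·H/(1+e₀)·log₁₀(σ'_f/σ'_0) = 0.048×2.7/1.66×log₁₀(102.61/35.66)
    = 0.078072 × 0.45901 = 0.03584 m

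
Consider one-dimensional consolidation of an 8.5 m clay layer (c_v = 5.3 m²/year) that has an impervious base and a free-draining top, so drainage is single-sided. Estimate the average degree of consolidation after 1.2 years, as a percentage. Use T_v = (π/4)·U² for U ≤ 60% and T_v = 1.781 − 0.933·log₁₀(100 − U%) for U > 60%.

U ≈ 33.5 %

Drainage path length: H_d = H = 8.5 m (single drainage).
T_v = c_v·t/H_d² = 5.3×1.2/8.5² = 0.088028.
T_v = 0.088028 corresponds to the U ≤ 60% branch:
U = √(4T_v/π) = 0.3348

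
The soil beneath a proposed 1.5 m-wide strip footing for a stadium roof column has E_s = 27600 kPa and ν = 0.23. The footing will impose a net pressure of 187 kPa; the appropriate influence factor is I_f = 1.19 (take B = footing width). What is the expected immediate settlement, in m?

S_e ≈ 0.0115 m

Immediate (elastic) settlement: S_e = q·B·(1−ν²)/E_s · I_f.
S_e = 187 × 1.5 × (1 − 0.23²) / 27600 × 1.19
    = 187 × 1.5 × 0.9471 / 27600 × 1.19
    = 0.01145 m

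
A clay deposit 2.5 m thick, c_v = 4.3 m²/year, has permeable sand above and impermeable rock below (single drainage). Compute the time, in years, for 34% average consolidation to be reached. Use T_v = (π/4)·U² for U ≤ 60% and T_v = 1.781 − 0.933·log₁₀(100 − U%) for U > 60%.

Drainage path length: H_d = H = 2.5 m (single drainage).
U ≤ 60%: T_v = (π/4)·U² = (π/4)×0.34² = 0.090792.
t = T_v·H_d²/c_v = 0.090792×2.5²/4.3 = 0.132 years.

t ≈ 0.132 years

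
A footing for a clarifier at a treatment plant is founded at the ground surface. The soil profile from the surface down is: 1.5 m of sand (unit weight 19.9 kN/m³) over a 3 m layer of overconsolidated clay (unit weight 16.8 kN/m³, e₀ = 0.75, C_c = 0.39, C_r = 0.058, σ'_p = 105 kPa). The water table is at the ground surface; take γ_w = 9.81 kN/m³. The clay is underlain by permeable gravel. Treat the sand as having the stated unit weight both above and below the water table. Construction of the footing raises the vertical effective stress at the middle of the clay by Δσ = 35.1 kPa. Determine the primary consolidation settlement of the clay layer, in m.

S_c ≈ 0.0373 m

Mid-depth of clay below the ground surface: z = 1.5 + 3/2 = 3 m.
Total vertical stress at mid-clay: σ_v = 19.9×1.5 + 16.8×1.5 = 55.05 kPa.
Pore pressure: u = 9.81×(3 − 0) = 29.43 kPa.
Initial effective stress: σ'_0 = σ_v − u = 55.05 − 29.43 = 25.62 kPa.
Final effective stress: σ'_f = 25.62 + 35.1 = 60.72 kPa.
σ'_f = 60.72 ≤ σ'_p = 105 kPa, so the clay remains overconsolidated and only the recompression index applies:
S_c = C_r·H/(1+e₀)·log₁₀(σ'_f/σ'_0) = 0.058×3/1.75×log₁₀(60.72/25.62)
    = 0.099429 × 0.37475 = 0.03726 m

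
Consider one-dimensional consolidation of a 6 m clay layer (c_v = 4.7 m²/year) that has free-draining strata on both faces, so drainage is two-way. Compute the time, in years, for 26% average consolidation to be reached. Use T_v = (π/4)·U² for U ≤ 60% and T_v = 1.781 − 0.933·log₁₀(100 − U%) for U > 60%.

Drainage path length: H_d = H/2 = 3 m (double drainage).
U ≤ 60%: T_v = (π/4)·U² = (π/4)×0.26² = 0.053093.
t = T_v·H_d²/c_v = 0.053093×3²/4.7 = 0.1017 years.

t ≈ 0.102 years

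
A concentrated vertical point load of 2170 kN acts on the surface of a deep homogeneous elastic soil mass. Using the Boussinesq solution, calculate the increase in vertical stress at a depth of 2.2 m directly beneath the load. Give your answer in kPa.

Δσ_z ≈ 214 kPa

Boussinesq vertical stress below a point load on an elastic half-space:
Δσ_z = 3P/(2πz²) · [1 + (r/z)²]^(−5/2)
r/z = 0/2.2 = 0; [1+(r/z)²]^(−5/2) = 1.
Δσ_z = 3×2170/(2π×2.2²) × 1 = 214.07 × 1 = 214.1 kPa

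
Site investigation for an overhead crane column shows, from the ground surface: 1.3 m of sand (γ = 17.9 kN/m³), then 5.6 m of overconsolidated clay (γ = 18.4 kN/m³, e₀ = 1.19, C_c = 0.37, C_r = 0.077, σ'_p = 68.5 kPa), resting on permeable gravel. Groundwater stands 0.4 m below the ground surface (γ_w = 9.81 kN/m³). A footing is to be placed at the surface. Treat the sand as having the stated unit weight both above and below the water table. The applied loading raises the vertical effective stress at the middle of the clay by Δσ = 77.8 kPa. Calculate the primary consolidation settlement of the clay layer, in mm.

S_c ≈ 267 mm

Mid-depth of clay below the ground surface: z = 1.3 + 5.6/2 = 4.1 m.
Total vertical stress at mid-clay: σ_v = 17.9×1.3 + 18.4×2.8 = 74.79 kPa.
Pore pressure: u = 9.81×(4.1 − 0.4) = 36.297 kPa.
Initial effective stress: σ'_0 = σ_v − u = 74.79 − 36.297 = 38.493 kPa.
Final effective stress: σ'_f = 38.493 + 77.8 = 116.29 kPa.
σ'_f = 116.29 > σ'_p = 68.5 kPa, so the stress path crosses the preconsolidation pressure — recompression up to σ'_p, then virgin compression beyond:
S_c = H/(1+e₀)·[C_r·log₁₀(σ'_p/σ'_0) + C_c·log₁₀(σ'_f/σ'_p)]
    = 5.6/2.19 × [0.077×log₁₀(68.5/38.493) + 0.37×log₁₀(116.29/68.5)]
    = 2.5571 × [0.019274 + 0.085045] = 0.2668 m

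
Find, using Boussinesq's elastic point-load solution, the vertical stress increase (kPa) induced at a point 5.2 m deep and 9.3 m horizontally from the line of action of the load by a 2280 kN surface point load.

Boussinesq vertical stress below a point load on an elastic half-space:
Δσ_z = 3P/(2πz²) · [1 + (r/z)²]^(−5/2)
r/z = 9.3/5.2 = 1.7885; [1+(r/z)²]^(−5/2) = 0.027685.
Δσ_z = 3×2280/(2π×5.2²) × 0.027685 = 40.26 × 0.027685 = 1.115 kPa

Δσ_z ≈ 1.11 kPa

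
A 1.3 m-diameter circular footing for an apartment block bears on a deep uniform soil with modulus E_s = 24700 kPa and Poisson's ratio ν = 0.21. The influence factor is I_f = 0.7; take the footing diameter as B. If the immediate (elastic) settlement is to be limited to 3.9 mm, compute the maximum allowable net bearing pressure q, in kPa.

q ≈ 111 kPa

S_e = q·B·(1−ν²)/E_s · I_f  ⇒  q = S_e·E_s / (B·(1−ν²)·I_f).
q = 0.0039 × 24700 / (1.3 × 0.9559 × 0.7) = 110.7 kPa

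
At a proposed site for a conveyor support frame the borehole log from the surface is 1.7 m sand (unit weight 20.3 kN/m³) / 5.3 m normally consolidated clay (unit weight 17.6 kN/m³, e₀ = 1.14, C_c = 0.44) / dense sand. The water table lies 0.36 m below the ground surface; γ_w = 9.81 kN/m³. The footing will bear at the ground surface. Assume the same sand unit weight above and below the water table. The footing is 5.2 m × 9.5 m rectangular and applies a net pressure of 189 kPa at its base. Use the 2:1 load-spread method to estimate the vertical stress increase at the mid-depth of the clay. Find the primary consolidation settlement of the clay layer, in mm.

S_c ≈ 467 mm

Mid-depth of clay below the ground surface: z = 1.7 + 5.3/2 = 4.35 m.
Total vertical stress at mid-clay: σ_v = 20.3×1.7 + 17.6×2.65 = 81.15 kPa.
Pore pressure: u = 9.81×(4.35 − 0.36) = 39.142 kPa.
Initial effective stress: σ'_0 = σ_v − u = 81.15 − 39.142 = 42.008 kPa.
Stress increase at mid-clay by the 2:1 spreading method:
Δσ = qBL/((B+z)(L+z)) = 189×5.2×9.5/((5.2+4.35)(9.5+4.35)) = 70.589 kPa
Final effective stress: σ'_f = σ'_0 + Δσ = 42.008 + 70.589 = 112.6 kPa.
Normally consolidated clay, so the full stress increment lies on the virgin compression line:
S_c = C_c·H/(1+e₀)·log₁₀(σ'_f/σ'_0) = 0.44×5.3/(1+1.14)×log₁₀(112.6/42.008)
    = 1.0897 × 0.42821 = 0.4666 m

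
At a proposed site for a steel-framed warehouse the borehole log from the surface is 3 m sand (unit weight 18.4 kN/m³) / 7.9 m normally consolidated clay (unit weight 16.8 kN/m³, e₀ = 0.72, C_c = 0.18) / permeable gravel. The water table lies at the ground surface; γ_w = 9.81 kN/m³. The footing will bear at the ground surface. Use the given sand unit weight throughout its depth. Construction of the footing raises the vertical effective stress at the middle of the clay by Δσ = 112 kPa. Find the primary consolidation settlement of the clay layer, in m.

Mid-depth of clay below the ground surface: z = 3 + 7.9/2 = 6.95 m.
Total vertical stress at mid-clay: σ_v = 18.4×3 + 16.8×3.95 = 121.56 kPa.
Pore pressure: u = 9.81×(6.95 − 0) = 68.18 kPa.
Initial effective stress: σ'_0 = σ_v − u = 121.56 − 68.18 = 53.38 kPa.
Final effective stress: σ'_f = σ'_0 + Δσ = 53.38 + 112 = 165.38 kPa.
Normally consolidated clay, so the full stress increment lies on the virgin compression line:
S_c = C_c·H/(1+e₀)·log₁₀(σ'_f/σ'_0) = 0.18×7.9/(1+0.72)×log₁₀(165.38/53.38)
    = 0.82674 × 0.4911 = 0.406 m

S_c ≈ 0.406 m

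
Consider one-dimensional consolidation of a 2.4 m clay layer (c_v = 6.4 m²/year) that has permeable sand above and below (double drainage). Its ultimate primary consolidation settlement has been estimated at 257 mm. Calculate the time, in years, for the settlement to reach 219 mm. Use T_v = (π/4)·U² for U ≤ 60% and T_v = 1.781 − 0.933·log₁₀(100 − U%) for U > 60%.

t ≈ 0.155 years

Drainage path length: H_d = H/2 = 1.2 m (double drainage).
U = S(t)/S_ult = 219/257 = 0.8521.
U > 60%: T_v = 1.781 − 0.933·log₁₀(100 − 85.214) = 0.68953.
t = T_v·H_d²/c_v = 0.68953×1.2²/6.4 = 0.1551 years.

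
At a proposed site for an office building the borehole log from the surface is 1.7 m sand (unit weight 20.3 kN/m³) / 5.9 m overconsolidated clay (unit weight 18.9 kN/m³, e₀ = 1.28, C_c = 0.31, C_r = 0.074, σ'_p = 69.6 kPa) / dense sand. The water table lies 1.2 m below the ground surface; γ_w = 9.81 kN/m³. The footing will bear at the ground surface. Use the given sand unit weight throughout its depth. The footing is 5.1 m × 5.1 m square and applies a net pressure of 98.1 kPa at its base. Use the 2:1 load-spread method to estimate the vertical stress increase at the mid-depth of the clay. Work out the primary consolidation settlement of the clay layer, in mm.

S_c ≈ 79.9 mm

Mid-depth of clay below the ground surface: z = 1.7 + 5.9/2 = 4.65 m.
Total vertical stress at mid-clay: σ_v = 20.3×1.7 + 18.9×2.95 = 90.265 kPa.
Pore pressure: u = 9.81×(4.65 − 1.2) = 33.845 kPa.
Initial effective stress: σ'_0 = σ_v − u = 90.265 − 33.845 = 56.42 kPa.
Stress increase at mid-clay by the 2:1 spreading method:
Δσ = qBL/((B+z)(L+z)) = 98.1×5.1×5.1/((5.1+4.65)(5.1+4.65)) = 26.841 kPa
Final effective stress: σ'_f = 56.42 + 26.841 = 83.261 kPa.
σ'_f = 83.261 > σ'_p = 69.6 kPa, so the stress path crosses the preconsolidation pressure — recompression up to σ'_p, then virgin compression beyond:
S_c = H/(1+e₀)·[C_r·log₁₀(σ'_p/σ'_0) + C_c·log₁₀(σ'_f/σ'_p)]
    = 5.9/2.28 × [0.074×log₁₀(69.6/56.42) + 0.31×log₁₀(83.261/69.6)]
    = 2.5877 × [0.006747 + 0.024128] = 0.0799 m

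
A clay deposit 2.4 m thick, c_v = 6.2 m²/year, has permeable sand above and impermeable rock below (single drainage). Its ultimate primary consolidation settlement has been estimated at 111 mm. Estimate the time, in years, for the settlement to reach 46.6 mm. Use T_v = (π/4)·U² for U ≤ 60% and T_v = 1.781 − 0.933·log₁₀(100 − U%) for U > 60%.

t ≈ 0.129 years

Drainage path length: H_d = H = 2.4 m (single drainage).
U = S(t)/S_ult = 46.6/111 = 0.4198.
U ≤ 60%: T_v = (π/4)·U² = (π/4)×0.41982² = 0.13843.
t = T_v·H_d²/c_v = 0.13843×2.4²/6.2 = 0.1286 years.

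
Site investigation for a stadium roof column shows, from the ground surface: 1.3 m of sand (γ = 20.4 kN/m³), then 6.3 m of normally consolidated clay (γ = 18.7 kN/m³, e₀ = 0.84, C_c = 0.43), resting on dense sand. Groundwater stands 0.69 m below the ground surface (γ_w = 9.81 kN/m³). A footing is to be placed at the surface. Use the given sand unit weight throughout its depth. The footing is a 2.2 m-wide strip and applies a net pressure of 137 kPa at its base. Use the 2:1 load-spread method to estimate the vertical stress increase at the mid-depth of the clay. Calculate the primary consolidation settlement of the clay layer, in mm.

S_c ≈ 422 mm

Mid-depth of clay below the ground surface: z = 1.3 + 6.3/2 = 4.45 m.
Total vertical stress at mid-clay: σ_v = 20.4×1.3 + 18.7×3.15 = 85.425 kPa.
Pore pressure: u = 9.81×(4.45 − 0.69) = 36.886 kPa.
Initial effective stress: σ'_0 = σ_v − u = 85.425 − 36.886 = 48.539 kPa.
Stress increase at mid-clay by the 2:1 spreading method:
Δσ = qB/(B+z) = 137×2.2/(2.2+4.45) = 45.323 kPa
Final effective stress: σ'_f = σ'_0 + Δσ = 48.539 + 45.323 = 93.862 kPa.
Normally consolidated clay, so the full stress increment lies on the virgin compression line:
S_c = C_c·H/(1+e₀)·log₁₀(σ'_f/σ'_0) = 0.43×6.3/(1+0.84)×log₁₀(93.862/48.539)
    = 1.4723 × 0.2864 = 0.4217 m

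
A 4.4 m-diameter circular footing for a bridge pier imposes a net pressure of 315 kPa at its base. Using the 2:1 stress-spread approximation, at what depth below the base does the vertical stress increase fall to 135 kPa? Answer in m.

z ≈ 2.32 m

2:1 spreading — at depth z the loaded area has grown by z in each plan dimension:
qD²/(D+z)² = Δσ_z ⇒ z = D(√(q/Δσ_z) − 1) = 4.4×(√(315/135) − 1) = 2.321 m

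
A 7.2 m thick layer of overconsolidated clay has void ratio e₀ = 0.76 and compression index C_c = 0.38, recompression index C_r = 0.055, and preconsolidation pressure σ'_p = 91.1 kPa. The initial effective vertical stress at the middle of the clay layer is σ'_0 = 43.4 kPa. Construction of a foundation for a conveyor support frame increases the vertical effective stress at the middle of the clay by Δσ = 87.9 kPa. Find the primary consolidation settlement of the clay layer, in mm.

S_c ≈ 319 mm

Final effective stress: σ'_f = 43.4 + 87.9 = 131.3 kPa.
σ'_f = 131.3 > σ'_p = 91.1 kPa, so the stress path crosses the preconsolidation pressure — recompression up to σ'_p, then virgin compression beyond:
S_c = H/(1+e₀)·[C_r·log₁₀(σ'_p/σ'_0) + C_c·log₁₀(σ'_f/σ'_p)]
    = 7.2/1.76 × [0.055×log₁₀(91.1/43.4) + 0.38×log₁₀(131.3/91.1)]
    = 4.0909 × [0.017712 + 0.060324] = 0.3192 m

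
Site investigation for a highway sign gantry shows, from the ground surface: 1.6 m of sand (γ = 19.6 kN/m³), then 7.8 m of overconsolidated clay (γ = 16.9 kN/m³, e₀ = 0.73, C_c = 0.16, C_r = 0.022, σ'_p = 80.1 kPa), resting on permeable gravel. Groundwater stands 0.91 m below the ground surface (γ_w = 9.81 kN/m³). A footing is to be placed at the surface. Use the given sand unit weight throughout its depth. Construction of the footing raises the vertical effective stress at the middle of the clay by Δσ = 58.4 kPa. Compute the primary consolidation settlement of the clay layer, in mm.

Mid-depth of clay below the ground surface: z = 1.6 + 7.8/2 = 5.5 m.
Total vertical stress at mid-clay: σ_v = 19.6×1.6 + 16.9×3.9 = 97.27 kPa.
Pore pressure: u = 9.81×(5.5 − 0.91) = 45.028 kPa.
Initial effective stress: σ'_0 = σ_v − u = 97.27 − 45.028 = 52.242 kPa.
Final effective stress: σ'_f = 52.242 + 58.4 = 110.64 kPa.
σ'_f = 110.64 > σ'_p = 80.1 kPa, so the stress path crosses the preconsolidation pressure — recompression up to σ'_p, then virgin compression beyond:
S_c = H/(1+e₀)·[C_r·log₁₀(σ'_p/σ'_0) + C_c·log₁₀(σ'_f/σ'_p)]
    = 7.8/1.73 × [0.022×log₁₀(80.1/52.242) + 0.16×log₁₀(110.64/80.1)]
    = 4.5087 × [0.0040835 + 0.022445] = 0.1196 m

S_c ≈ 120 mm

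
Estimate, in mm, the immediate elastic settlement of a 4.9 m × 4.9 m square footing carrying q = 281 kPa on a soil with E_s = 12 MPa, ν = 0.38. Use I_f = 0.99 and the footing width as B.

Immediate (elastic) settlement: S_e = q·B·(1−ν²)/E_s · I_f.
E_s = 12 MPa = 12000 kPa.
S_e = 281 × 4.9 × (1 − 0.38²) / 12000 × 0.99
    = 281 × 4.9 × 0.8556 / 12000 × 0.99
    = 0.09719 m = 97.19 mm

S_e ≈ 97.2 mm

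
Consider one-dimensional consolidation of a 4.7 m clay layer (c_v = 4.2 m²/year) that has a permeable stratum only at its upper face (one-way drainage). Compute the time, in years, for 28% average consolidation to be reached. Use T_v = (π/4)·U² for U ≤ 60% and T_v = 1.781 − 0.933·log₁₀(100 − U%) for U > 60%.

t ≈ 0.324 years

Drainage path length: H_d = H = 4.7 m (single drainage).
U ≤ 60%: T_v = (π/4)·U² = (π/4)×0.28² = 0.061575.
t = T_v·H_d²/c_v = 0.061575×4.7²/4.2 = 0.3239 years.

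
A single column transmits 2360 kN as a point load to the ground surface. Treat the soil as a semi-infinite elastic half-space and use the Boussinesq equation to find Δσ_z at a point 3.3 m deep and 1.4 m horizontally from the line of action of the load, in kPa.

Boussinesq vertical stress below a point load on an elastic half-space:
Δσ_z = 3P/(2πz²) · [1 + (r/z)²]^(−5/2)
r/z = 1.4/3.3 = 0.42424; [1+(r/z)²]^(−5/2) = 0.66117.
Δσ_z = 3×2360/(2π×3.3²) × 0.66117 = 103.47 × 0.66117 = 68.41 kPa

Δσ_z ≈ 68.4 kPa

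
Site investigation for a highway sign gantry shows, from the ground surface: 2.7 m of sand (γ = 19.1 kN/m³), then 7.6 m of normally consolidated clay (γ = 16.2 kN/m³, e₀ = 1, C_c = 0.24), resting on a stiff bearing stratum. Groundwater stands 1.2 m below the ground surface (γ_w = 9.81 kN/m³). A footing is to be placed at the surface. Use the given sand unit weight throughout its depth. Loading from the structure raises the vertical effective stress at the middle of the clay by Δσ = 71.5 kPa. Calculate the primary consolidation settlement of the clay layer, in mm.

Mid-depth of clay below the ground surface: z = 2.7 + 7.6/2 = 6.5 m.
Total vertical stress at mid-clay: σ_v = 19.1×2.7 + 16.2×3.8 = 113.13 kPa.
Pore pressure: u = 9.81×(6.5 − 1.2) = 51.993 kPa.
Initial effective stress: σ'_0 = σ_v − u = 113.13 − 51.993 = 61.137 kPa.
Final effective stress: σ'_f = σ'_0 + Δσ = 61.137 + 71.5 = 132.64 kPa.
Normally consolidated clay, so the full stress increment lies on the virgin compression line:
S_c = C_c·H/(1+e₀)·log₁₀(σ'_f/σ'_0) = 0.24×7.6/(1+1)×log₁₀(132.64/61.137)
    = 0.912 × 0.33637 = 0.3068 m

S_c ≈ 307 mm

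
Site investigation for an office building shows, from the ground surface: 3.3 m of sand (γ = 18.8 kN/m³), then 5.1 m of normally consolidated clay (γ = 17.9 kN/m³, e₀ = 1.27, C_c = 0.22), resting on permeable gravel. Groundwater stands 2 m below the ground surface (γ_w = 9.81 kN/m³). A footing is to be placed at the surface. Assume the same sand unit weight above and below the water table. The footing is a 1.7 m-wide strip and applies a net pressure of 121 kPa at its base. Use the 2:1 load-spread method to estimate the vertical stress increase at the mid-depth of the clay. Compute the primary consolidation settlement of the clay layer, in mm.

S_c ≈ 70.6 mm

Mid-depth of clay below the ground surface: z = 3.3 + 5.1/2 = 5.85 m.
Total vertical stress at mid-clay: σ_v = 18.8×3.3 + 17.9×2.55 = 107.69 kPa.
Pore pressure: u = 9.81×(5.85 − 2) = 37.769 kPa.
Initial effective stress: σ'_0 = σ_v − u = 107.69 − 37.769 = 69.921 kPa.
Stress increase at mid-clay by the 2:1 spreading method:
Δσ = qB/(B+z) = 121×1.7/(1.7+5.85) = 27.245 kPa
Final effective stress: σ'_f = σ'_0 + Δσ = 69.921 + 27.245 = 97.166 kPa.
Normally consolidated clay, so the full stress increment lies on the virgin compression line:
S_c = C_c·H/(1+e₀)·log₁₀(σ'_f/σ'_0) = 0.22×5.1/(1+1.27)×log₁₀(97.166/69.921)
    = 0.49427 × 0.14291 = 0.07064 m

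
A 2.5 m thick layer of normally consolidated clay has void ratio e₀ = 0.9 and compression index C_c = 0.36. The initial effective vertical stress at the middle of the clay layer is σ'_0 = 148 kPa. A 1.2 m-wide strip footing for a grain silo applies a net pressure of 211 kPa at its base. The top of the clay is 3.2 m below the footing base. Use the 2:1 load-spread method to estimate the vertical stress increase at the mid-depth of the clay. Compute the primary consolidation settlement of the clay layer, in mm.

Mid-depth of clay below the footing base: z = 3.2 + 2.5/2 = 4.45 m.
Stress increase at mid-clay by the 2:1 spreading method:
Δσ = qB/(B+z) = 211×1.2/(1.2+4.45) = 44.814 kPa
Final effective stress: σ'_f = σ'_0 + Δσ = 148 + 44.814 = 192.81 kPa.
Normally consolidated clay, so the full stress increment lies on the virgin compression line:
S_c = C_c·H/(1+e₀)·log₁₀(σ'_f/σ'_0) = 0.36×2.5/(1+0.9)×log₁₀(192.81/148)
    = 0.47368 × 0.11487 = 0.05441 m

S_c ≈ 54.4 mm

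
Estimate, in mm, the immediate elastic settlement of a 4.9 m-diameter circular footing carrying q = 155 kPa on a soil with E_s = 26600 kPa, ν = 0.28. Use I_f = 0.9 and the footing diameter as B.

S_e ≈ 23.7 mm

Immediate (elastic) settlement: S_e = q·B·(1−ν²)/E_s · I_f.
S_e = 155 × 4.9 × (1 − 0.28²) / 26600 × 0.9
    = 155 × 4.9 × 0.9216 / 26600 × 0.9
    = 0.02368 m = 23.68 mm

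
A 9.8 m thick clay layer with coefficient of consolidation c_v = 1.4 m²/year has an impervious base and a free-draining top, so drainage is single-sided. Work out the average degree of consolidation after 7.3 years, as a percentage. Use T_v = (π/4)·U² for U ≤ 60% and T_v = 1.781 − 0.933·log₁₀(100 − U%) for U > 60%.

Drainage path length: H_d = H = 9.8 m (single drainage).
T_v = c_v·t/H_d² = 1.4×7.3/9.8² = 0.10641.
T_v = 0.10641 corresponds to the U ≤ 60% branch:
U = √(4T_v/π) = 0.3681

U ≈ 36.8 %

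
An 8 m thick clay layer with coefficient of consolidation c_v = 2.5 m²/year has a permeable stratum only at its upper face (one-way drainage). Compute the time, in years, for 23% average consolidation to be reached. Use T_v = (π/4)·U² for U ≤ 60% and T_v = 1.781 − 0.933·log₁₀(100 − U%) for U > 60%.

t ≈ 1.06 years

Drainage path length: H_d = H = 8 m (single drainage).
U ≤ 60%: T_v = (π/4)·U² = (π/4)×0.23² = 0.041548.
t = T_v·H_d²/c_v = 0.041548×8²/2.5 = 1.064 years.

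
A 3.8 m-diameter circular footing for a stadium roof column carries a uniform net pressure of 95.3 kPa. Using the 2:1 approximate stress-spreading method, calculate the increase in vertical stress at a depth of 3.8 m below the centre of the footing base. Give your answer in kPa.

Δσ_z ≈ 23.8 kPa

By the 2:1 method the load spreads at 1 horizontal : 2 vertical, so at depth z the loaded area has grown by z in each plan dimension:
Δσ ≈ qD²/(D+z)² = 95.3×3.8²/(3.8+3.8)² = 23.825 kPa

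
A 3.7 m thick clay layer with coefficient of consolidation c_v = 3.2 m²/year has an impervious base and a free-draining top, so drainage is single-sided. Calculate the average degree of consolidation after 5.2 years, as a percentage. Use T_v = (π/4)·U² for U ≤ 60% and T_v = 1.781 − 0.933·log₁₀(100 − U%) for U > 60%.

U ≈ 96 %

Drainage path length: H_d = H = 3.7 m (single drainage).
T_v = c_v·t/H_d² = 3.2×5.2/3.7² = 1.2155.
T_v = 1.2155 corresponds to the U > 60% branch:
U = 1 − 10^((1.781 − T_v)/0.933)/100 = 0.9596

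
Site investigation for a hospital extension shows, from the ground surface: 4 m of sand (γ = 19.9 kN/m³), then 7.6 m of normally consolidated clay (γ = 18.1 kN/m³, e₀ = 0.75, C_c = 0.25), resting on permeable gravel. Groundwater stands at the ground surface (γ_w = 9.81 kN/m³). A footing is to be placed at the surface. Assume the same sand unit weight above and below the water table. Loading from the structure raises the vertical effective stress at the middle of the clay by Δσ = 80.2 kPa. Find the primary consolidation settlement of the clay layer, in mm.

S_c ≈ 353 mm

Mid-depth of clay below the ground surface: z = 4 + 7.6/2 = 7.8 m.
Total vertical stress at mid-clay: σ_v = 19.9×4 + 18.1×3.8 = 148.38 kPa.
Pore pressure: u = 9.81×(7.8 − 0) = 76.518 kPa.
Initial effective stress: σ'_0 = σ_v − u = 148.38 − 76.518 = 71.862 kPa.
Final effective stress: σ'_f = σ'_0 + Δσ = 71.862 + 80.2 = 152.06 kPa.
Normally consolidated clay, so the full stress increment lies on the virgin compression line:
S_c = C_c·H/(1+e₀)·log₁₀(σ'_f/σ'_0) = 0.25×7.6/(1+0.75)×log₁₀(152.06/71.862)
    = 1.0857 × 0.32552 = 0.3534 m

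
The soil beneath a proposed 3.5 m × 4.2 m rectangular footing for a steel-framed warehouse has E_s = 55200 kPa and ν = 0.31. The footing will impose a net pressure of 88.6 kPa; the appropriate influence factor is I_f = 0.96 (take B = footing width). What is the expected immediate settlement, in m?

S_e ≈ 0.00487 m

Immediate (elastic) settlement: S_e = q·B·(1−ν²)/E_s · I_f.
S_e = 88.6 × 3.5 × (1 − 0.31²) / 55200 × 0.96
    = 88.6 × 3.5 × 0.9039 / 55200 × 0.96
    = 0.004875 m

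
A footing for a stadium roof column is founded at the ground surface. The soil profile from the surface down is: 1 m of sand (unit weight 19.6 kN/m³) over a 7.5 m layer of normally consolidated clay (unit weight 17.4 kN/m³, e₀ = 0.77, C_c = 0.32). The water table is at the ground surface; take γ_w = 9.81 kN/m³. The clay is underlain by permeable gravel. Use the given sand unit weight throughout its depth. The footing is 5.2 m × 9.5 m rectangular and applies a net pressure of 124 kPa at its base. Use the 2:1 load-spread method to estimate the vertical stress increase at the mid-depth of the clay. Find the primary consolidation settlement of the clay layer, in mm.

S_c ≈ 445 mm

Mid-depth of clay below the ground surface: z = 1 + 7.5/2 = 4.75 m.
Total vertical stress at mid-clay: σ_v = 19.6×1 + 17.4×3.75 = 84.85 kPa.
Pore pressure: u = 9.81×(4.75 − 0) = 46.598 kPa.
Initial effective stress: σ'_0 = σ_v − u = 84.85 − 46.598 = 38.252 kPa.
Stress increase at mid-clay by the 2:1 spreading method:
Δσ = qBL/((B+z)(L+z)) = 124×5.2×9.5/((5.2+4.75)(9.5+4.75)) = 43.203 kPa
Final effective stress: σ'_f = σ'_0 + Δσ = 38.252 + 43.203 = 81.455 kPa.
Normally consolidated clay, so the full stress increment lies on the virgin compression line:
S_c = C_c·H/(1+e₀)·log₁₀(σ'_f/σ'_0) = 0.32×7.5/(1+0.77)×log₁₀(81.455/38.252)
    = 1.3559 × 0.32826 = 0.4451 m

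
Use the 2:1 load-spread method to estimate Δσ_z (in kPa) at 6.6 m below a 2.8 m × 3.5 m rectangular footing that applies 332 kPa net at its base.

By the 2:1 method the load spreads at 1 horizontal : 2 vertical, so at depth z the loaded area has grown by z in each plan dimension:
Δσ = qBL/((B+z)(L+z)) = 332×2.8×3.5/((2.8+6.6)(3.5+6.6)) = 34.27 kPa

Δσ_z ≈ 34.3 kPa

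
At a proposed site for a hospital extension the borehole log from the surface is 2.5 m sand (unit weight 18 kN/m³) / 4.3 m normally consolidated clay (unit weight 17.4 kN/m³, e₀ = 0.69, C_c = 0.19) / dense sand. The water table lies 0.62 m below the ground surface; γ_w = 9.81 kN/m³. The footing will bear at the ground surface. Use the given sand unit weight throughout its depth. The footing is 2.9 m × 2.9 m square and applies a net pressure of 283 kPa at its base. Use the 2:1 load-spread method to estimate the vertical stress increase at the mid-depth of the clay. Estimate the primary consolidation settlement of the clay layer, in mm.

S_c ≈ 143 mm

Mid-depth of clay below the ground surface: z = 2.5 + 4.3/2 = 4.65 m.
Total vertical stress at mid-clay: σ_v = 18×2.5 + 17.4×2.15 = 82.41 kPa.
Pore pressure: u = 9.81×(4.65 − 0.62) = 39.534 kPa.
Initial effective stress: σ'_0 = σ_v − u = 82.41 − 39.534 = 42.876 kPa.
Stress increase at mid-clay by the 2:1 spreading method:
Δσ = qBL/((B+z)(L+z)) = 283×2.9×2.9/((2.9+4.65)(2.9+4.65)) = 41.753 kPa
Final effective stress: σ'_f = σ'_0 + Δσ = 42.876 + 41.753 = 84.629 kPa.
Normally consolidated clay, so the full stress increment lies on the virgin compression line:
S_c = C_c·H/(1+e₀)·log₁₀(σ'_f/σ'_0) = 0.19×4.3/(1+0.69)×log₁₀(84.629/42.876)
    = 0.48343 × 0.2953 = 0.1428 m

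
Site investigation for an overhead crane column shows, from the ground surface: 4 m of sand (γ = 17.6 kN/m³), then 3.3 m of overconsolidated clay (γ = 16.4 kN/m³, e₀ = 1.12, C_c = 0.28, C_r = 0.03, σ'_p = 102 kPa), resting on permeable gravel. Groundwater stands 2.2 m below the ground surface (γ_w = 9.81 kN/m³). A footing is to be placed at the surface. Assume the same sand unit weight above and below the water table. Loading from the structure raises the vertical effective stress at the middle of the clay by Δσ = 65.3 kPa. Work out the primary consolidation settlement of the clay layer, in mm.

S_c ≈ 53.9 mm

Mid-depth of clay below the ground surface: z = 4 + 3.3/2 = 5.65 m.
Total vertical stress at mid-clay: σ_v = 17.6×4 + 16.4×1.65 = 97.46 kPa.
Pore pressure: u = 9.81×(5.65 − 2.2) = 33.845 kPa.
Initial effective stress: σ'_0 = σ_v − u = 97.46 − 33.845 = 63.615 kPa.
Final effective stress: σ'_f = 63.615 + 65.3 = 128.91 kPa.
σ'_f = 128.91 > σ'_p = 102 kPa, so the stress path crosses the preconsolidation pressure — recompression up to σ'_p, then virgin compression beyond:
S_c = H/(1+e₀)·[C_r·log₁₀(σ'_p/σ'_0) + C_c·log₁₀(σ'_f/σ'_p)]
    = 3.3/2.12 × [0.03×log₁₀(102/63.615) + 0.28×log₁₀(128.91/102)]
    = 1.5566 × [0.0061512 + 0.028472] = 0.05389 m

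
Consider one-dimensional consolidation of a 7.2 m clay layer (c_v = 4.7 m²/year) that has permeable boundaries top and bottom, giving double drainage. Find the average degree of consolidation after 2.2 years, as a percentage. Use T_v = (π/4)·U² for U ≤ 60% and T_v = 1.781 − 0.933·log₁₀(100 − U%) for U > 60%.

Drainage path length: H_d = H/2 = 3.6 m (double drainage).
T_v = c_v·t/H_d² = 4.7×2.2/3.6² = 0.79784.
T_v = 0.79784 corresponds to the U > 60% branch:
U = 1 − 10^((1.781 − T_v)/0.933)/100 = 0.8868

U ≈ 88.7 %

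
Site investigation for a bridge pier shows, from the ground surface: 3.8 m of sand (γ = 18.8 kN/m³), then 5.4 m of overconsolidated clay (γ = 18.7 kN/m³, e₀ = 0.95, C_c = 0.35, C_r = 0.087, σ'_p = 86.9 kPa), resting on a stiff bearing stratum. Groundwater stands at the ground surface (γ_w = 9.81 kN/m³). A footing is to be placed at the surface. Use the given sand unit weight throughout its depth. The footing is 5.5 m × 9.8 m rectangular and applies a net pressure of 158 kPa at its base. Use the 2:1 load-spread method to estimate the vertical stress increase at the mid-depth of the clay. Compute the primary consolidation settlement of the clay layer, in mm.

S_c ≈ 108 mm

Mid-depth of clay below the ground surface: z = 3.8 + 5.4/2 = 6.5 m.
Total vertical stress at mid-clay: σ_v = 18.8×3.8 + 18.7×2.7 = 121.93 kPa.
Pore pressure: u = 9.81×(6.5 − 0) = 63.765 kPa.
Initial effective stress: σ'_0 = σ_v − u = 121.93 − 63.765 = 58.165 kPa.
Stress increase at mid-clay by the 2:1 spreading method:
Δσ = qBL/((B+z)(L+z)) = 158×5.5×9.8/((5.5+6.5)(9.8+6.5)) = 43.539 kPa
Final effective stress: σ'_f = 58.165 + 43.539 = 101.7 kPa.
σ'_f = 101.7 > σ'_p = 86.9 kPa, so the stress path crosses the preconsolidation pressure — recompression up to σ'_p, then virgin compression beyond:
S_c = H/(1+e₀)·[C_r·log₁₀(σ'_p/σ'_0) + C_c·log₁₀(σ'_f/σ'_p)]
    = 5.4/1.95 × [0.087×log₁₀(86.9/58.165) + 0.35×log₁₀(101.7/86.9)]
    = 2.7692 × [0.015169 + 0.023905] = 0.1082 m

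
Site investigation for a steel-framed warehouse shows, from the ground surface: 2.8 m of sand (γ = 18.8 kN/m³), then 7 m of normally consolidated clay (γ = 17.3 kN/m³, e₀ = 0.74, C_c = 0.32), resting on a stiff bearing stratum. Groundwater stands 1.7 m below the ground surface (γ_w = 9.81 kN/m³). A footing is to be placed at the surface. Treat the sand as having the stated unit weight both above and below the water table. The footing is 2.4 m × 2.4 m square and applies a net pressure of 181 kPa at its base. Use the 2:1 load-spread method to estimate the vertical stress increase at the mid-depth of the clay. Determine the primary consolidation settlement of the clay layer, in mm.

Mid-depth of clay below the ground surface: z = 2.8 + 7/2 = 6.3 m.
Total vertical stress at mid-clay: σ_v = 18.8×2.8 + 17.3×3.5 = 113.19 kPa.
Pore pressure: u = 9.81×(6.3 − 1.7) = 45.126 kPa.
Initial effective stress: σ'_0 = σ_v − u = 113.19 − 45.126 = 68.064 kPa.
Stress increase at mid-clay by the 2:1 spreading method:
Δσ = qBL/((B+z)(L+z)) = 181×2.4×2.4/((2.4+6.3)(2.4+6.3)) = 13.774 kPa
Final effective stress: σ'_f = σ'_0 + Δσ = 68.064 + 13.774 = 81.838 kPa.
Normally consolidated clay, so the full stress increment lies on the virgin compression line:
S_c = C_c·H/(1+e₀)·log₁₀(σ'_f/σ'_0) = 0.32×7/(1+0.74)×log₁₀(81.838/68.064)
    = 1.2874 × 0.080038 = 0.103 m

S_c ≈ 103 mm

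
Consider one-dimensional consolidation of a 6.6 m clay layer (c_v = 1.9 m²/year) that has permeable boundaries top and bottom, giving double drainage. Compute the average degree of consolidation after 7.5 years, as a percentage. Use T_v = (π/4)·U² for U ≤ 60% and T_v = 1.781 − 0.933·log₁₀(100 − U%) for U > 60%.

U ≈ 96.8 %

Drainage path length: H_d = H/2 = 3.3 m (double drainage).
T_v = c_v·t/H_d² = 1.9×7.5/3.3² = 1.3085.
T_v = 1.3085 corresponds to the U > 60% branch:
U = 1 − 10^((1.781 − T_v)/0.933)/100 = 0.9679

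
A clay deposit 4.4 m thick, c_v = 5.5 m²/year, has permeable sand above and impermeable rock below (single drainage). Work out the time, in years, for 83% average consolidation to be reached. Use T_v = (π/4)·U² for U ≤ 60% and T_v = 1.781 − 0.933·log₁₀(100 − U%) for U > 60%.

t ≈ 2.23 years

Drainage path length: H_d = H = 4.4 m (single drainage).
U > 60%: T_v = 1.781 − 0.933·log₁₀(100 − 83) = 0.63299.
t = T_v·H_d²/c_v = 0.63299×4.4²/5.5 = 2.228 years.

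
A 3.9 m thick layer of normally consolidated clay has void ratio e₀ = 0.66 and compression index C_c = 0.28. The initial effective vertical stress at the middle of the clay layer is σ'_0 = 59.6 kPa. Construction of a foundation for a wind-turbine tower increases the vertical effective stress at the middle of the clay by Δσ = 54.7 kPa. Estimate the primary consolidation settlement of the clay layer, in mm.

S_c ≈ 186 mm

Final effective stress: σ'_f = σ'_0 + Δσ = 59.6 + 54.7 = 114.3 kPa.
Normally consolidated clay, so the full stress increment lies on the virgin compression line:
S_c = C_c·H/(1+e₀)·log₁₀(σ'_f/σ'_0) = 0.28×3.9/(1+0.66)×log₁₀(114.3/59.6)
    = 0.65783 × 0.2828 = 0.186 m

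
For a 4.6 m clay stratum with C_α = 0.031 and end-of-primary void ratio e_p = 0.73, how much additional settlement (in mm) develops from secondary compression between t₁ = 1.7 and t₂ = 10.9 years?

Secondary compression: S_s = C_α·H/(1+e_p)·log₁₀(t₂/t₁)
S_s = 0.031×4.6/(1+0.73)×log₁₀(10.9/1.7)
    = 0.08243 × 0.807 = 0.06652 m

S_s ≈ 66.5 mm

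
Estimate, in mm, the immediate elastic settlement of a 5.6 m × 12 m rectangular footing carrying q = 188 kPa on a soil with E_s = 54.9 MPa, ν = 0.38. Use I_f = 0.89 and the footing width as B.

Immediate (elastic) settlement: S_e = q·B·(1−ν²)/E_s · I_f.
E_s = 54.9 MPa = 54900 kPa.
S_e = 188 × 5.6 × (1 − 0.38²) / 54900 × 0.89
    = 188 × 5.6 × 0.8556 / 54900 × 0.89
    = 0.0146 m = 14.6 mm

S_e ≈ 14.6 mm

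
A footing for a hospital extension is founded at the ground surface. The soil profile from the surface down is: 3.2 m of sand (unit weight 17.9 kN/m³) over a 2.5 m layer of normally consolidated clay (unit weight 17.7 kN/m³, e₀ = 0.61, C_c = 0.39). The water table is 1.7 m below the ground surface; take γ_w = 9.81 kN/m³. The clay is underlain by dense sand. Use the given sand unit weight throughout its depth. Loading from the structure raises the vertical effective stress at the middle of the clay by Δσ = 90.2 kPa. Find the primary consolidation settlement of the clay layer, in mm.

Mid-depth of clay below the ground surface: z = 3.2 + 2.5/2 = 4.45 m.
Total vertical stress at mid-clay: σ_v = 17.9×3.2 + 17.7×1.25 = 79.405 kPa.
Pore pressure: u = 9.81×(4.45 − 1.7) = 26.978 kPa.
Initial effective stress: σ'_0 = σ_v − u = 79.405 − 26.978 = 52.427 kPa.
Final effective stress: σ'_f = σ'_0 + Δσ = 52.427 + 90.2 = 142.63 kPa.
Normally consolidated clay, so the full stress increment lies on the virgin compression line:
S_c = C_c·H/(1+e₀)·log₁₀(σ'_f/σ'_0) = 0.39×2.5/(1+0.61)×log₁₀(142.63/52.427)
    = 0.60559 × 0.43466 = 0.2632 m

S_c ≈ 263 mm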